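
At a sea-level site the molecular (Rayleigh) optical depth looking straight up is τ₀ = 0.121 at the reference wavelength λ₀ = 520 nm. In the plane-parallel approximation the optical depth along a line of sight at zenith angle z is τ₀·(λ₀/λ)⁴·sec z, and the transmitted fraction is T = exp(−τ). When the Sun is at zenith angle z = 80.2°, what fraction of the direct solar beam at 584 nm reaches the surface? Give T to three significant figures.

0.640

sec 80.2° = 5.8751.
τ = 0.121 × (520/584)⁴ × 5.8751 = 0.121 × 0.6286 × 5.8751 = 0.4469.
T = exp(−0.4469) = 0.6396.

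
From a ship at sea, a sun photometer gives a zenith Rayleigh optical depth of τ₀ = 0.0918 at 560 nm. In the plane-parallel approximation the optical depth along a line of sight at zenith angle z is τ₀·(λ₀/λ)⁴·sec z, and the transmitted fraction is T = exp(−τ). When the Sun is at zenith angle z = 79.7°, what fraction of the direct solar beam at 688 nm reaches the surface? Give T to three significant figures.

sec 79.7° = 5.5928.
τ = 0.0918 × (560/688)⁴ × 5.5928 = 0.0918 × 0.4389 × 5.5928 = 0.2254.
T = exp(−0.2254) = 0.7982.

0.798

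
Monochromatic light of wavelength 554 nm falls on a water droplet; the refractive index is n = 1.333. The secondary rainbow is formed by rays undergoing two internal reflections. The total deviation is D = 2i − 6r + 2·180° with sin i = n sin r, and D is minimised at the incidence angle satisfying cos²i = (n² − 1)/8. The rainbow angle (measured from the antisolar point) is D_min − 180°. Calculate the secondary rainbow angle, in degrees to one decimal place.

50.9°

cos²i = (1.77689 − 1)/8 = 0.09711; i = arccos(0.31163) = 71.843°.
sin r = sin 71.843°/1.333 = 0.71283; r = 45.466°.
D_min = 2·71.843° − 6·45.466° + 360° = 230.891°.
Rainbow angle = D_min − 180° = 50.891°.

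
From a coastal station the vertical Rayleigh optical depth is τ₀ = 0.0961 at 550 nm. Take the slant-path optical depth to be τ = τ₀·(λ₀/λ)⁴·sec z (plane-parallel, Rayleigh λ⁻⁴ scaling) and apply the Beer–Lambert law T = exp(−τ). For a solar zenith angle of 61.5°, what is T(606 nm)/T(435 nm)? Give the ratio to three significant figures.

Airmass: sec 61.5° = 2.0957.
τ(606 nm) = 0.0961 × (550/606)⁴ × 2.0957 = 0.0961 × 0.6785 × 2.0957 = 0.1367.
τ(435 nm) = 0.0961 × (550/435)⁴ × 2.0957 = 0.0961 × 2.5556 × 2.0957 = 0.5147.
T(606)/T(435) = exp(τ_B − τ_A) = exp(0.3780) = 1.4594.

1.46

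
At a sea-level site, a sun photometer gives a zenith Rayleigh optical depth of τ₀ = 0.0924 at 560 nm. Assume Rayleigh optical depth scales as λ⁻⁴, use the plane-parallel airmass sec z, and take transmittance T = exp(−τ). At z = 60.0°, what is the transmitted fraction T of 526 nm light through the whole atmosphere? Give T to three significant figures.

0.789

sec 60.0° = 2.0000.
τ = 0.0924 × (560/526)⁴ × 2.0000 = 0.0924 × 1.2847 × 2.0000 = 0.2374.
T = exp(−0.2374) = 0.7887.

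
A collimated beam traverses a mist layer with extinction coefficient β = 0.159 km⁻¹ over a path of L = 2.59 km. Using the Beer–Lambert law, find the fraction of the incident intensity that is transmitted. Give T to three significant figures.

τ = β·L = 0.159 × 2.59 = 0.4118.
T = exp(−0.4118) = 0.6625.

0.662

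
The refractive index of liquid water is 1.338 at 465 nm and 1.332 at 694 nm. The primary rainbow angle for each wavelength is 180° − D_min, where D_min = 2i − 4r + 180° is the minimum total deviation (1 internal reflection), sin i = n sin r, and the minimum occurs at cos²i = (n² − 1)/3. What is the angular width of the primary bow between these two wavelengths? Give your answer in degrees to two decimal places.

At 465 nm (n = 1.338): cos²i = 0.26341 → i = 59.120°, r = 39.899°, D_min = 138.643°, rainbow angle = 41.357°.
At 694 nm (n = 1.332): cos²i = 0.25807 → i = 59.469°, r = 40.290°, D_min = 137.776°, rainbow angle = 42.224°.
Angular width = |41.357° − 42.224°| = 0.867°.

0.87°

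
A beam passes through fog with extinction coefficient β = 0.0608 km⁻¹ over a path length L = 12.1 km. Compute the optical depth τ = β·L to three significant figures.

0.736

τ = β·L = 0.0608 × 12.1 = 0.7357.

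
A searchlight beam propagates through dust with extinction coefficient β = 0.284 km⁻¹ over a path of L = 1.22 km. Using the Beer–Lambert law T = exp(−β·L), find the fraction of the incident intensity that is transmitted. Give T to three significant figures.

τ = β·L = 0.284 × 1.22 = 0.3465.
T = exp(−0.3465) = 0.7072.

0.707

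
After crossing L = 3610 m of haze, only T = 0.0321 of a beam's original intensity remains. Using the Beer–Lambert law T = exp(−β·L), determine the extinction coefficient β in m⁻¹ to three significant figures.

0.000953 m⁻¹

Beer–Lambert: T = exp(−βL) ⇒ β = −ln(T)/L = −ln(0.0321)/3610 = 3.4389/3610 = 0.0009526 m⁻¹.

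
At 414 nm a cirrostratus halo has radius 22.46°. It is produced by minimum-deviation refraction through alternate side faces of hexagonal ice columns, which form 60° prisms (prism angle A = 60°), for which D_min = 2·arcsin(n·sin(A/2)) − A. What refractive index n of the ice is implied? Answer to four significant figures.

Rearranging: n = sin((D_min + A)/2) / sin(A/2).
(D_min + A)/2 = (22.46° + 60°)/2 = 41.230°.
n = sin 41.230° / sin 30° = 0.6591 / 0.5000 = 1.3182.

1.318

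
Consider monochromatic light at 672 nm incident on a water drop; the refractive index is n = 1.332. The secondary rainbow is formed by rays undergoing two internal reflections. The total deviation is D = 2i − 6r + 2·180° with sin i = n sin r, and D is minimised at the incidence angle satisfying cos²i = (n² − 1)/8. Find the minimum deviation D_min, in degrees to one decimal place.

230.6°

cos²i = (1.77422 − 1)/8 = 0.09678; i = arccos(0.31109) = 71.875°.
sin r = sin 71.875°/1.332 = 0.71350; r = 45.520°.
D_min = 2·71.875° − 6·45.520° + 360° = 230.628°.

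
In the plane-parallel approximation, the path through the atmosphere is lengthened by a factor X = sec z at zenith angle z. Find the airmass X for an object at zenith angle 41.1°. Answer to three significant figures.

1.33

X = sec z = 1/cos 41.1° = 1/0.7536 = 1.3270.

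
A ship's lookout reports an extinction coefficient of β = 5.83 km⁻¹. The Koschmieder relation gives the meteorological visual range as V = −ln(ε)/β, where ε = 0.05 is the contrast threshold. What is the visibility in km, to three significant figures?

0.514 km

V = −ln(0.05) / 5.83 = 2.996 / 5.83 = 0.5138 km.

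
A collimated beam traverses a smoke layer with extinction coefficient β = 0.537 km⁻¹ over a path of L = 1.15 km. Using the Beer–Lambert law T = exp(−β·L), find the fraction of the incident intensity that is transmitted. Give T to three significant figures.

0.539

τ = β·L = 0.537 × 1.15 = 0.6176.
T = exp(−0.6176) = 0.5393.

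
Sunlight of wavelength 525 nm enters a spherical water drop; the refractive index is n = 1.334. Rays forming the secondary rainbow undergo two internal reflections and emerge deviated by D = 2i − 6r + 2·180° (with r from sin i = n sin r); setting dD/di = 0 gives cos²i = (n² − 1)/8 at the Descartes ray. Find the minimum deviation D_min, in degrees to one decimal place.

cos²i = (1.77956 − 1)/8 = 0.09744; i = arccos(0.31216) = 71.810°.
sin r = sin 71.810°/1.334 = 0.71217; r = 45.411°.
D_min = 2·71.810° − 6·45.411° + 360° = 231.153°.

231.2°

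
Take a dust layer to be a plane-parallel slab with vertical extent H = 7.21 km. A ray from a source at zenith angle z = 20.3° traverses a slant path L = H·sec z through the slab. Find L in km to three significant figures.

sec z = 1/cos 20.3° = 1.0662.
L = 7.21 × 1.0662 = 7.687 km.

7.69 km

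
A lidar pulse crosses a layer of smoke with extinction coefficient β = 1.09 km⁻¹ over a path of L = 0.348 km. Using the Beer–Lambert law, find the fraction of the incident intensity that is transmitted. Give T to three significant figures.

0.684

τ = β·L = 1.09 × 0.348 = 0.3793.
T = exp(−0.3793) = 0.6843.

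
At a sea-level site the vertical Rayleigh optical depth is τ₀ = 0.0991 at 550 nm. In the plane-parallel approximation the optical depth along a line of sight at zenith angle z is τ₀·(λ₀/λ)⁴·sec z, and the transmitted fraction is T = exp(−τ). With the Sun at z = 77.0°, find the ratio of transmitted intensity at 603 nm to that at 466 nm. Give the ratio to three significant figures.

Airmass: sec 77.0° = 4.4454.
τ(603 nm) = 0.0991 × (550/603)⁴ × 4.4454 = 0.0991 × 0.6921 × 4.4454 = 0.3049.
τ(466 nm) = 0.0991 × (550/466)⁴ × 4.4454 = 0.0991 × 1.9405 × 4.4454 = 0.8549.
T(603)/T(466) = exp(τ_B − τ_A) = exp(0.5499) = 1.7332.

1.73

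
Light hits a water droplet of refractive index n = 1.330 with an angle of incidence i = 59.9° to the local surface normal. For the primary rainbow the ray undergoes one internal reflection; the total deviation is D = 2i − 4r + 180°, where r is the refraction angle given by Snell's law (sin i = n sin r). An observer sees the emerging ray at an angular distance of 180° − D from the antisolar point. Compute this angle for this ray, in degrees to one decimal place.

sin r = sin 59.9° / 1.330 = 0.8652/1.330 = 0.6505; r = 40.58°.
D = 2·59.9° − 4·40.58° + 180° = 119.80° − 162.31° + 180° = 137.49°.
Angle from antisolar point = 180° − D = 42.51°.

42.5°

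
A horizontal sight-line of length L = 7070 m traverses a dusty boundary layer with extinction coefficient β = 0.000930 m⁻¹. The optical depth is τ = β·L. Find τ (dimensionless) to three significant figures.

6.58

τ = β·L = 0.000930 × 7070 = 6.5751.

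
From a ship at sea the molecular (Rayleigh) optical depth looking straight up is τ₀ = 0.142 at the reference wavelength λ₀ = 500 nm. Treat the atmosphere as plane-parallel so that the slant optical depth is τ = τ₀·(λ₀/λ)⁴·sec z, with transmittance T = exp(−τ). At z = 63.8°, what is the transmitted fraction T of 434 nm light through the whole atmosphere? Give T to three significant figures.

0.567

sec 63.8° = 2.2650.
τ = 0.142 × (500/434)⁴ × 2.2650 = 0.142 × 1.7617 × 2.2650 = 0.5666.
T = exp(−0.5666) = 0.5675.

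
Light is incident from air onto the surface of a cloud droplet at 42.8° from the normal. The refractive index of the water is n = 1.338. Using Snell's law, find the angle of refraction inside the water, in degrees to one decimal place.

30.5°

Snell: sin θ_r = sin θ_i / n = sin 42.8° / 1.338 = 0.6794 / 1.338 = 0.5078.
θ_r = arcsin(0.5078) = 30.52°.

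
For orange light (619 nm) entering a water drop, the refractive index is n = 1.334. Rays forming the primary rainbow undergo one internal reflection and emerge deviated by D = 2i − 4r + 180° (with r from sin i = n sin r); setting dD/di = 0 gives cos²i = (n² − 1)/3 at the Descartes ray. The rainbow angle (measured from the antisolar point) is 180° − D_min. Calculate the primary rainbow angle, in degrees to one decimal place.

41.9°

cos²i = (1.77956 − 1)/3 = 0.25985; i = arccos(0.50976) = 59.352°.
sin r = sin 59.352°/1.334 = 0.64492; r = 40.159°.
D_min = 2·59.352° − 4·40.159° + 180° = 138.067°.
Rainbow angle = 180° − D_min = 41.933°.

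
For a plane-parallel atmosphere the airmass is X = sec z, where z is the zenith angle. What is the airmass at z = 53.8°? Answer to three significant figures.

1.69

X = sec z = 1/cos 53.8° = 1/0.5906 = 1.6932.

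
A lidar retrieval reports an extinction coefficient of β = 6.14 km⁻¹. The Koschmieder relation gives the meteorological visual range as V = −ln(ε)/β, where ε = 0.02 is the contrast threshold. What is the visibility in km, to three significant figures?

V = −ln(0.02) / 6.14 = 3.912 / 6.14 = 0.6371 km.

0.637 km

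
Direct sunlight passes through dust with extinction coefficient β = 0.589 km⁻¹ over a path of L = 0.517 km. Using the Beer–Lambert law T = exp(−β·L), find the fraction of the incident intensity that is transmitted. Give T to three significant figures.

0.737

τ = β·L = 0.589 × 0.517 = 0.3045.
T = exp(−0.3045) = 0.7375.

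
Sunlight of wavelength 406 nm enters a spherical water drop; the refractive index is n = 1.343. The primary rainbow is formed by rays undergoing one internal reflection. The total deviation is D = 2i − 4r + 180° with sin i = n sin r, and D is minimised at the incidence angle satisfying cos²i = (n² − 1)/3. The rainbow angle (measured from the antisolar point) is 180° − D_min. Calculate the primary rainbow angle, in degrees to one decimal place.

cos²i = (1.80365 − 1)/3 = 0.26788; i = arccos(0.51757) = 58.830°.
sin r = sin 58.830°/1.343 = 0.63711; r = 39.577°.
D_min = 2·58.830° − 4·39.577° + 180° = 139.354°.
Rainbow angle = 180° − D_min = 40.646°.

40.6°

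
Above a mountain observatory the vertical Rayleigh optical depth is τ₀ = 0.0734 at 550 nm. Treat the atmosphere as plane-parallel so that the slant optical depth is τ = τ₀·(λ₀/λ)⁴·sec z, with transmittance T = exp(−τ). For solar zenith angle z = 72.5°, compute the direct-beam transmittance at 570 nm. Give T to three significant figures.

0.809

sec 72.5° = 3.3255.
τ = 0.0734 × (550/570)⁴ × 3.3255 = 0.0734 × 0.8669 × 3.3255 = 0.2116.
T = exp(−0.2116) = 0.8093.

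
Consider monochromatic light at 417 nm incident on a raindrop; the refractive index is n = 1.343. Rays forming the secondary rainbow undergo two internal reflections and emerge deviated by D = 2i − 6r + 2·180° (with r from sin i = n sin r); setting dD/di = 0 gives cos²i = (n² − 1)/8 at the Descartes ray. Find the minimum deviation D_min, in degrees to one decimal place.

233.5°

cos²i = (1.80365 − 1)/8 = 0.10046; i = arccos(0.31695) = 71.522°.
sin r = sin 71.522°/1.343 = 0.70621; r = 44.928°.
D_min = 2·71.522° − 6·44.928° + 360° = 233.478°.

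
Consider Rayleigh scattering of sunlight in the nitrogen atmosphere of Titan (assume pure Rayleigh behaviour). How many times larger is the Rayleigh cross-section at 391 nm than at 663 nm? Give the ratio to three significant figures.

8.27

Rayleigh scattering ∝ λ⁻⁴, so the ratio of coefficients is the inverse fourth power of the wavelength ratio.
σ(391)/σ(663) = (663/391)⁴ = (1.6957)⁴ = 8.267.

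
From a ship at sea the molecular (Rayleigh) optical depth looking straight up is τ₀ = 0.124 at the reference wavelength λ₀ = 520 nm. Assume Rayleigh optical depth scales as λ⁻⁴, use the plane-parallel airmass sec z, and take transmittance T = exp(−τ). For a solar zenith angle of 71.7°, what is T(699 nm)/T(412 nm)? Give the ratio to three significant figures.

2.41

Airmass: sec 71.7° = 3.1848.
τ(699 nm) = 0.124 × (520/699)⁴ × 3.1848 = 0.124 × 0.3063 × 3.1848 = 0.1210.
τ(412 nm) = 0.124 × (520/412)⁴ × 3.1848 = 0.124 × 2.5376 × 3.1848 = 1.0021.
T(699)/T(412) = exp(τ_B − τ_A) = exp(0.8812) = 2.4138.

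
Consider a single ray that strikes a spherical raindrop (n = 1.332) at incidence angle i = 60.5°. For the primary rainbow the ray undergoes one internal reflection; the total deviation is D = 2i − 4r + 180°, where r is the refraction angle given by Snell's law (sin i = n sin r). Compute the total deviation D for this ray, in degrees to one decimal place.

137.8°

sin r = sin 60.5° / 1.332 = 0.8704/1.332 = 0.6534; r = 40.80°.
D = 2·60.5° − 4·40.80° + 180° = 121.00° − 163.20° + 180° = 137.80°.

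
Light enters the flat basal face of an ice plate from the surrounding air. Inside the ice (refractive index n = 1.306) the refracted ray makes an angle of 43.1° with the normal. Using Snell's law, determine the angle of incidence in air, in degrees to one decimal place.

63.2°

Snell: sin θ_i = n · sin θ_r = 1.306 × sin 43.1° = 1.306 × 0.6833 = 0.8924.
θ_i = arcsin(0.8924) = 63.17°.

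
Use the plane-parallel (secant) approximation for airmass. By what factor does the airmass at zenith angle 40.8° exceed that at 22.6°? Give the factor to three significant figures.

X(40.8°)/X(22.6°) = sec 40.8° / sec 22.6° = cos 22.6° / cos 40.8° = 0.9232/0.7570 = 1.2196.

1.22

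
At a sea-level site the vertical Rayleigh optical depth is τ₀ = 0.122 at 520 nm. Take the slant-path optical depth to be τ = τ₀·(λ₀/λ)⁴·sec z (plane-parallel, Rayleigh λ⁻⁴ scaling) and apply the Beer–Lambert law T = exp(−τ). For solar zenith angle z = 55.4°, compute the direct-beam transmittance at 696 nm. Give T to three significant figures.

0.935

sec 55.4° = 1.7610.
τ = 0.122 × (520/696)⁴ × 1.7610 = 0.122 × 0.3116 × 1.7610 = 0.0669.
T = exp(−0.0669) = 0.9352.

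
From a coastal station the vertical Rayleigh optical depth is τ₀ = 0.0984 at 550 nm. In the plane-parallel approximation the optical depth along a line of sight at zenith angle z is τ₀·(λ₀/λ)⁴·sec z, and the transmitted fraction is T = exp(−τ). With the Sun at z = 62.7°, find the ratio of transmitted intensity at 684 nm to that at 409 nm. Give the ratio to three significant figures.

1.84

Airmass: sec 62.7° = 2.1803.
τ(684 nm) = 0.0984 × (550/684)⁴ × 2.1803 = 0.0984 × 0.4180 × 2.1803 = 0.0897.
τ(409 nm) = 0.0984 × (550/409)⁴ × 2.1803 = 0.0984 × 3.2701 × 2.1803 = 0.7016.
T(684)/T(409) = exp(τ_B − τ_A) = exp(0.6119) = 1.8439.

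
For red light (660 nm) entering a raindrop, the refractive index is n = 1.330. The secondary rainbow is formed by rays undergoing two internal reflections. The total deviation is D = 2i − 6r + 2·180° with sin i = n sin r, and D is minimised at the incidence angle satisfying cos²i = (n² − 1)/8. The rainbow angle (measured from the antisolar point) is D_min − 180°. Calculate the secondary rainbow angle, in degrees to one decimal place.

50.1°

cos²i = (1.76890 − 1)/8 = 0.09611; i = arccos(0.31002) = 71.940°.
sin r = sin 71.940°/1.330 = 0.71483; r = 45.630°.
D_min = 2·71.940° − 6·45.630° + 360° = 230.101°.
Rainbow angle = D_min − 180° = 50.101°.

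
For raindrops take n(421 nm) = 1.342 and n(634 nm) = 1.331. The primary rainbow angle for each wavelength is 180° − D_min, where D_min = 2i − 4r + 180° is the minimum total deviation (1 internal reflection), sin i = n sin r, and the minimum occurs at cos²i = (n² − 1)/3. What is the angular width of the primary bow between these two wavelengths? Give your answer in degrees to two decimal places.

1.58°

At 421 nm (n = 1.342): cos²i = 0.26699 → i = 58.888°, r = 39.641°, D_min = 139.213°, rainbow angle = 40.787°.
At 634 nm (n = 1.331): cos²i = 0.25719 → i = 59.527°, r = 40.356°, D_min = 137.630°, rainbow angle = 42.370°.
Angular width = |40.787° − 42.370°| = 1.583°.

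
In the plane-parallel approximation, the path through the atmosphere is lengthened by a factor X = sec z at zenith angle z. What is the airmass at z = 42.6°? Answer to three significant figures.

X = sec z = 1/cos 42.6° = 1/0.7361 = 1.3585.

1.36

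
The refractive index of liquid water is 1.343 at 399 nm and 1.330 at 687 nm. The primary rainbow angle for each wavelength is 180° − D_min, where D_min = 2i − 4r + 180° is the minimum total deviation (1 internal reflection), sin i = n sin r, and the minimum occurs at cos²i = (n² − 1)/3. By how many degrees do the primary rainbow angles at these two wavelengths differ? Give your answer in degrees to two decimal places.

At 399 nm (n = 1.343): cos²i = 0.26788 → i = 58.830°, r = 39.577°, D_min = 139.354°, rainbow angle = 40.646°.
At 687 nm (n = 1.330): cos²i = 0.25630 → i = 59.585°, r = 40.422°, D_min = 137.484°, rainbow angle = 42.516°.
Angular width = |40.646° − 42.516°| = 1.871°.

1.87°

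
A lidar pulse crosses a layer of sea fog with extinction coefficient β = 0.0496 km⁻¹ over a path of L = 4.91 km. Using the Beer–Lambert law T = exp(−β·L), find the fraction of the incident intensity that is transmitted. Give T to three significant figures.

τ = β·L = 0.0496 × 4.91 = 0.2435.
T = exp(−0.2435) = 0.7839.

0.784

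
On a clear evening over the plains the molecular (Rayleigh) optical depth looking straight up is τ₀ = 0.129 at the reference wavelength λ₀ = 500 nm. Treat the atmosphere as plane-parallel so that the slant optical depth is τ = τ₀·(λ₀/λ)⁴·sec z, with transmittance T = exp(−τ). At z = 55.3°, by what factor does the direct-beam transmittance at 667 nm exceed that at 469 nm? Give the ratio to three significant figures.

1.25

Airmass: sec 55.3° = 1.7566.
τ(667 nm) = 0.129 × (500/667)⁴ × 1.7566 = 0.129 × 0.3158 × 1.7566 = 0.0716.
τ(469 nm) = 0.129 × (500/469)⁴ × 1.7566 = 0.129 × 1.2918 × 1.7566 = 0.2927.
T(667)/T(469) = exp(τ_B − τ_A) = exp(0.2212) = 1.2475.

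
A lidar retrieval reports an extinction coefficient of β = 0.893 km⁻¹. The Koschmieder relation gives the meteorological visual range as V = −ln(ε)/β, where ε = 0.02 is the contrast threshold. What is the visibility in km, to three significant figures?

4.38 km

V = −ln(0.02) / 0.893 = 3.912 / 0.893 = 4.3808 km.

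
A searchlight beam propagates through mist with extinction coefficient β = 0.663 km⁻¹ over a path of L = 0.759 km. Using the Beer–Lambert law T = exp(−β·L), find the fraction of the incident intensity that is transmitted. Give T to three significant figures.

τ = β·L = 0.663 × 0.759 = 0.5032.
T = exp(−0.5032) = 0.6046.

0.605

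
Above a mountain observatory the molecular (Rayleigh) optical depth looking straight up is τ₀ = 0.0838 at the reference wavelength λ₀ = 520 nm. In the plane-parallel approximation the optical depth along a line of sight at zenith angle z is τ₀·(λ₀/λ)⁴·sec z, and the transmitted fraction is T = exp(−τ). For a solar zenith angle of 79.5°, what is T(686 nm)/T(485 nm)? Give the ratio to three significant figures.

1.58

Airmass: sec 79.5° = 5.4874.
τ(686 nm) = 0.0838 × (520/686)⁴ × 5.4874 = 0.0838 × 0.3302 × 5.4874 = 0.1518.
τ(485 nm) = 0.0838 × (520/485)⁴ × 5.4874 = 0.0838 × 1.3214 × 5.4874 = 0.6077.
T(686)/T(485) = exp(τ_B − τ_A) = exp(0.4558) = 1.5775.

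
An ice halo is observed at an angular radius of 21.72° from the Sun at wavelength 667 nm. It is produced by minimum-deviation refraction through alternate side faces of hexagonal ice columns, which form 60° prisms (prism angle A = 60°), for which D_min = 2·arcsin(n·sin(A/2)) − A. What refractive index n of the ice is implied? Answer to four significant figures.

1.308

Rearranging: n = sin((D_min + A)/2) / sin(A/2).
(D_min + A)/2 = (21.72° + 60°)/2 = 40.860°.
n = sin 40.860° / sin 30° = 0.6542 / 0.5000 = 1.3084.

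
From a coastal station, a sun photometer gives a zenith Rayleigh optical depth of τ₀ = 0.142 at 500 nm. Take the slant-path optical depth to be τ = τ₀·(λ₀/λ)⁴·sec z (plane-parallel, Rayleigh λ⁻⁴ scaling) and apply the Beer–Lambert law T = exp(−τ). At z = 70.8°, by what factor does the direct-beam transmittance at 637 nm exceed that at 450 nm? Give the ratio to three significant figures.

Airmass: sec 70.8° = 3.0407.
τ(637 nm) = 0.142 × (500/637)⁴ × 3.0407 = 0.142 × 0.3796 × 3.0407 = 0.1639.
τ(450 nm) = 0.142 × (500/450)⁴ × 3.0407 = 0.142 × 1.5242 × 3.0407 = 0.6581.
T(637)/T(450) = exp(τ_B − τ_A) = exp(0.4942) = 1.6392.

1.64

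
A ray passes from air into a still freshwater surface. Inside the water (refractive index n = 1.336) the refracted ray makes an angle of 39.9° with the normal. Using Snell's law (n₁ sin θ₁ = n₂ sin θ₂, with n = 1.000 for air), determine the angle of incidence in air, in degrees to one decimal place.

Snell: sin θ_i = n · sin θ_r = 1.336 × sin 39.9° = 1.336 × 0.6414 = 0.8570.
θ_i = arcsin(0.8570) = 58.98°.

59.0°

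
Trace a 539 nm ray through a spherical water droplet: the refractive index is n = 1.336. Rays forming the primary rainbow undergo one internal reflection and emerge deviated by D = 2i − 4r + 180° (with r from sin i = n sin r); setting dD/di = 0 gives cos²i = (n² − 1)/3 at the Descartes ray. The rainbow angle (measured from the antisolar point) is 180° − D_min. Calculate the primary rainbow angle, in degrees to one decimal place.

cos²i = (1.78490 − 1)/3 = 0.26163; i = arccos(0.51150) = 59.236°.
sin r = sin 59.236°/1.336 = 0.64318; r = 40.029°.
D_min = 2·59.236° − 4·40.029° + 180° = 138.356°.
Rainbow angle = 180° − D_min = 41.644°.

41.6°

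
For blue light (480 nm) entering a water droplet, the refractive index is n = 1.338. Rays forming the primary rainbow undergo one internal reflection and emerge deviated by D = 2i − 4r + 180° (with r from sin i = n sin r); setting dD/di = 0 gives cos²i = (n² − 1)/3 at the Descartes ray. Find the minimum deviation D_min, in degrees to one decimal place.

138.6°

cos²i = (1.79024 − 1)/3 = 0.26341; i = arccos(0.51324) = 59.120°.
sin r = sin 59.120°/1.338 = 0.64144; r = 39.899°.
D_min = 2·59.120° − 4·39.899° + 180° = 138.643°.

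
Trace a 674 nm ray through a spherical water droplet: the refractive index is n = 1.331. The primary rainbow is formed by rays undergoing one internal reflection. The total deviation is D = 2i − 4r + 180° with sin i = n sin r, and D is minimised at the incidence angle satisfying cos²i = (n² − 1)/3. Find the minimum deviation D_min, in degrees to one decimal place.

cos²i = (1.77156 − 1)/3 = 0.25719; i = arccos(0.50714) = 59.527°.
sin r = sin 59.527°/1.331 = 0.64753; r = 40.356°.
D_min = 2·59.527° − 4·40.356° + 180° = 137.630°.

137.6°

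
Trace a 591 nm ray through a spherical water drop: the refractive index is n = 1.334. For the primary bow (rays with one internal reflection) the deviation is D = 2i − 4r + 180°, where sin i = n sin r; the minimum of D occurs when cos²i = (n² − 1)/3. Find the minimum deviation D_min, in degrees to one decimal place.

cos²i = (1.77956 − 1)/3 = 0.25985; i = arccos(0.50976) = 59.352°.
sin r = sin 59.352°/1.334 = 0.64492; r = 40.159°.
D_min = 2·59.352° − 4·40.159° + 180° = 138.067°.

138.1°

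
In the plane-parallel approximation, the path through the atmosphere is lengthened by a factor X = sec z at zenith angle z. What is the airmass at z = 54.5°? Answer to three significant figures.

X = sec z = 1/cos 54.5° = 1/0.5807 = 1.7221.

1.72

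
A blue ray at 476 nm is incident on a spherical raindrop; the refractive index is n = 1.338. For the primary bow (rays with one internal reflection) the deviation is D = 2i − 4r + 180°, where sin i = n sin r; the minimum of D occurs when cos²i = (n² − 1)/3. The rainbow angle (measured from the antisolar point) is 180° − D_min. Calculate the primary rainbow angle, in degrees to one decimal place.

cos²i = (1.79024 − 1)/3 = 0.26341; i = arccos(0.51324) = 59.120°.
sin r = sin 59.120°/1.338 = 0.64144; r = 39.899°.
D_min = 2·59.120° − 4·39.899° + 180° = 138.643°.
Rainbow angle = 180° − D_min = 41.357°.

41.4°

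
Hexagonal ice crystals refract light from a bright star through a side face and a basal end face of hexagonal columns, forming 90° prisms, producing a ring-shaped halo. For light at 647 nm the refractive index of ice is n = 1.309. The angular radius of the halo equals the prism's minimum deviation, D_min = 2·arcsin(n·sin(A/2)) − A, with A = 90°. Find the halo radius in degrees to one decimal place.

n·sin(A/2) = 1.309 × sin 45° = 1.309 × 0.7071 = 0.9256.
D_min = 2·arcsin(0.9256) − 90° = 2 × 67.759° − 90° = 45.519°.

45.5°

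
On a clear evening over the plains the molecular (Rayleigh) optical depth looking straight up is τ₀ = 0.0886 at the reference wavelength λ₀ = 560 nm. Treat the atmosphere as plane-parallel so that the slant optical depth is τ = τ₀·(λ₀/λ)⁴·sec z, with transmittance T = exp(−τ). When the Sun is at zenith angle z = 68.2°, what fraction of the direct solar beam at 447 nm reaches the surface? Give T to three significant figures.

sec 68.2° = 2.6927.
τ = 0.0886 × (560/447)⁴ × 2.6927 = 0.0886 × 2.4633 × 2.6927 = 0.5877.
T = exp(−0.5877) = 0.5556.

0.556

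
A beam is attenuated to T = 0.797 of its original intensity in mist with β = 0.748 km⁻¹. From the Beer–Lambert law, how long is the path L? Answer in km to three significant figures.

Beer–Lambert: T = exp(−βL) ⇒ L = −ln(T)/β = −ln(0.797)/0.748 = 0.2269/0.748 = 0.3033 km.

0.303 km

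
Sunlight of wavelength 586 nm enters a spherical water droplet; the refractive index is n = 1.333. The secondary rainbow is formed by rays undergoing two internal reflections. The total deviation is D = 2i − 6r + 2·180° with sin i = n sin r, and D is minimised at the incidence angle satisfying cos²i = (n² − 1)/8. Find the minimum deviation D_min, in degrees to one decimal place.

230.9°

cos²i = (1.77689 − 1)/8 = 0.09711; i = arccos(0.31163) = 71.843°.
sin r = sin 71.843°/1.333 = 0.71283; r = 45.466°.
D_min = 2·71.843° − 6·45.466° + 360° = 230.891°.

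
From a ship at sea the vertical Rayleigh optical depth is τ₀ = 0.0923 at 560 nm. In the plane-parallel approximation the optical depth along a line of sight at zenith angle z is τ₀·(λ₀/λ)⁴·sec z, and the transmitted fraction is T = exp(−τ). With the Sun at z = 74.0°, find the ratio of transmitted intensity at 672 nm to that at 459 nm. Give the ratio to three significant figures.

Airmass: sec 74.0° = 3.6280.
τ(672 nm) = 0.0923 × (560/672)⁴ × 3.6280 = 0.0923 × 0.4823 × 3.6280 = 0.1615.
τ(459 nm) = 0.0923 × (560/459)⁴ × 3.6280 = 0.0923 × 2.2157 × 3.6280 = 0.7419.
T(672)/T(459) = exp(τ_B − τ_A) = exp(0.5804) = 1.7868.

1.79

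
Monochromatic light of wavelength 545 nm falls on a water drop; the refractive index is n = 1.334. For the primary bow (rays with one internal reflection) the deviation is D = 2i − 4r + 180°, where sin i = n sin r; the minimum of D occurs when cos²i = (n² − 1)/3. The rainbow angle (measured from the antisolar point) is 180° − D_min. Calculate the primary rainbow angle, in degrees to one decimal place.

cos²i = (1.77956 − 1)/3 = 0.25985; i = arccos(0.50976) = 59.352°.
sin r = sin 59.352°/1.334 = 0.64492; r = 40.159°.
D_min = 2·59.352° − 4·40.159° + 180° = 138.067°.
Rainbow angle = 180° − D_min = 41.933°.

41.9°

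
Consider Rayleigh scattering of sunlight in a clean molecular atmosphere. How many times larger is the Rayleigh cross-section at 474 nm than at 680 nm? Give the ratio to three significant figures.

4.24

Rayleigh scattering ∝ λ⁻⁴, so the ratio of coefficients is the inverse fourth power of the wavelength ratio.
σ(474)/σ(680) = (680/474)⁴ = (1.4346)⁴ = 4.236.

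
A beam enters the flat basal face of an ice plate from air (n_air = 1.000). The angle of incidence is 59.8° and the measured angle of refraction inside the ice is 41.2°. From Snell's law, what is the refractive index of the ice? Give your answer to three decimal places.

1.312

n = sin θ_i / sin θ_r = sin 59.8° / sin 41.2° = 0.8643 / 0.6587 = 1.3121.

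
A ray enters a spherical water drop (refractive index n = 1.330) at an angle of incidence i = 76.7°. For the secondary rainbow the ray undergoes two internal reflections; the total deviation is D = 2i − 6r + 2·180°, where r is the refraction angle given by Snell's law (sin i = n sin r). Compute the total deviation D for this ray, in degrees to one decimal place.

231.2°

sin r = sin 76.7° / 1.330 = 0.9732/1.330 = 0.7317; r = 47.03°.
D = 2·76.7° − 6·47.03° + 2·180° = 153.40° − 282.18° + 360° = 231.22°.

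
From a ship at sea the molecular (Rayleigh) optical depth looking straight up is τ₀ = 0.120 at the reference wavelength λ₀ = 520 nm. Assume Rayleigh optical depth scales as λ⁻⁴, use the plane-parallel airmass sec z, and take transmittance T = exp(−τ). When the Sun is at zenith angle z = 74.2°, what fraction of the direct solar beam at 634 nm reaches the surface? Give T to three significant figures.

0.819

sec 74.2° = 3.6727.
τ = 0.120 × (520/634)⁴ × 3.6727 = 0.120 × 0.4525 × 3.6727 = 0.1994.
T = exp(−0.1994) = 0.8192.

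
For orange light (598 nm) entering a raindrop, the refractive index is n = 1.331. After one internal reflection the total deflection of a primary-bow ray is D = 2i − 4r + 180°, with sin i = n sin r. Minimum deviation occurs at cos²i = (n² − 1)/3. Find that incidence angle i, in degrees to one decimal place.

cos²i = (1.331² − 1)/3 = (1.77156 − 1)/3 = 0.25719.
cos i = 0.50714, so i = 59.527°.

59.5°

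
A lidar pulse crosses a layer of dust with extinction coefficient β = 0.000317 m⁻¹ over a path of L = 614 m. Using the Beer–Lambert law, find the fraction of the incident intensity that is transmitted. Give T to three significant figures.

τ = β·L = 0.000317 × 614 = 0.1946.
T = exp(−0.1946) = 0.8231.

0.823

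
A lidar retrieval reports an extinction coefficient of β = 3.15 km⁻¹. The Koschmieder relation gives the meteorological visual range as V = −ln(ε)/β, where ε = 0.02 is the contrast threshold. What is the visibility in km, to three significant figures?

V = −ln(0.02) / 3.15 = 3.912 / 3.15 = 1.2419 km.

1.24 km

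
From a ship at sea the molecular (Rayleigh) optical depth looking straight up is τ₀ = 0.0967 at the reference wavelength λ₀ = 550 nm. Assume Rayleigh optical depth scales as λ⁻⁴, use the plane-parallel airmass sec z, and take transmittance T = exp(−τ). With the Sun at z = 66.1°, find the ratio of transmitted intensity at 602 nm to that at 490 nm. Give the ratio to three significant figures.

Airmass: sec 66.1° = 2.4683.
τ(602 nm) = 0.0967 × (550/602)⁴ × 2.4683 = 0.0967 × 0.6967 × 2.4683 = 0.1663.
τ(490 nm) = 0.0967 × (550/490)⁴ × 2.4683 = 0.0967 × 1.5873 × 2.4683 = 0.3789.
T(602)/T(490) = exp(τ_B − τ_A) = exp(0.2126) = 1.2369.

1.24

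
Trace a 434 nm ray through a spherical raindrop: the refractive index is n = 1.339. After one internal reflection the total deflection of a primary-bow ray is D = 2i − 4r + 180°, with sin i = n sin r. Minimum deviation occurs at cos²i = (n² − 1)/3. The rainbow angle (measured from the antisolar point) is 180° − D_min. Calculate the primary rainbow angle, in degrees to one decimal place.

41.2°

cos²i = (1.79292 − 1)/3 = 0.26431; i = arccos(0.51411) = 59.062°.
sin r = sin 59.062°/1.339 = 0.64057; r = 39.834°.
D_min = 2·59.062° − 4·39.834° + 180° = 138.786°.
Rainbow angle = 180° − D_min = 41.214°.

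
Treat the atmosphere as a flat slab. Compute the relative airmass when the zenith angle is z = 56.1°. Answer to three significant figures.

X = sec z = 1/cos 56.1° = 1/0.5577 = 1.7929.

1.79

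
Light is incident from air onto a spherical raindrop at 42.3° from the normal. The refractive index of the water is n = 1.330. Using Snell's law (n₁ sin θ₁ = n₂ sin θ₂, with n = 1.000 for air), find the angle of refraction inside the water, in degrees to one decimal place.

30.4°

Snell: sin θ_r = sin θ_i / n = sin 42.3° / 1.330 = 0.6730 / 1.330 = 0.5060.
θ_r = arcsin(0.5060) = 30.40°.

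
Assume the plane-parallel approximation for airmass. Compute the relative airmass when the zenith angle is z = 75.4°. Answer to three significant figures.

X = sec z = 1/cos 75.4° = 1/0.2521 = 3.9672.

3.97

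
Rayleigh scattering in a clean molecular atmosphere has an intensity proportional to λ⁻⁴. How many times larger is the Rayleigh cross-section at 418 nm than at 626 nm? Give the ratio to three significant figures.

5.03

Rayleigh scattering ∝ λ⁻⁴, so the ratio of coefficients is the inverse fourth power of the wavelength ratio.
σ(418)/σ(626) = (626/418)⁴ = (1.4976)⁴ = 5.03.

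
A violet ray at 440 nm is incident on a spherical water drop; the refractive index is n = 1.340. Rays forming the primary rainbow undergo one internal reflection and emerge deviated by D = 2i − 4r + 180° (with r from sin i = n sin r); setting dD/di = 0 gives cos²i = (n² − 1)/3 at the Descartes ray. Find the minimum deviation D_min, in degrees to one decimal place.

cos²i = (1.79560 − 1)/3 = 0.26520; i = arccos(0.51498) = 59.004°.
sin r = sin 59.004°/1.340 = 0.63971; r = 39.770°.
D_min = 2·59.004° − 4·39.770° + 180° = 138.929°.

138.9°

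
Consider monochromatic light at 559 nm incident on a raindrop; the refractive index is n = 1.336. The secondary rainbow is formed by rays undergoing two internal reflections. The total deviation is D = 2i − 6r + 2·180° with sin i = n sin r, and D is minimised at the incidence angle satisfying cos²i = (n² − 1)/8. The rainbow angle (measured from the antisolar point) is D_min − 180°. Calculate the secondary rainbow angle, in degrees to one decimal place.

cos²i = (1.78490 − 1)/8 = 0.09811; i = arccos(0.31323) = 71.746°.
sin r = sin 71.746°/1.336 = 0.71084; r = 45.303°.
D_min = 2·71.746° − 6·45.303° + 360° = 231.674°.
Rainbow angle = D_min − 180° = 51.674°.

51.7°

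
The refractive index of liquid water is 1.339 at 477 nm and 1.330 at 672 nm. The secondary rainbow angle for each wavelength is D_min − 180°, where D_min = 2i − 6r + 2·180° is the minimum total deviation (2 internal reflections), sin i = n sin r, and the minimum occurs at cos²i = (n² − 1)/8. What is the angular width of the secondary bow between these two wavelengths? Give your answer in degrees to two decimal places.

At 477 nm (n = 1.339): cos²i = 0.09912 → i = 71.650°, r = 45.141°, D_min = 232.451°, rainbow angle = 52.451°.
At 672 nm (n = 1.330): cos²i = 0.09611 → i = 71.940°, r = 45.630°, D_min = 230.101°, rainbow angle = 50.101°.
Angular width = |52.451° − 50.101°| = 2.350°.

2.35°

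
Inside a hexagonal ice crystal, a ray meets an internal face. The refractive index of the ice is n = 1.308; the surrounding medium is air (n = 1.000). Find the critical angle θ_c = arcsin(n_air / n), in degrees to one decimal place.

49.9°

sin θ_c = n_air / n = 1.000 / 1.308 = 0.7645.
θ_c = arcsin(0.7645) = 49.86°.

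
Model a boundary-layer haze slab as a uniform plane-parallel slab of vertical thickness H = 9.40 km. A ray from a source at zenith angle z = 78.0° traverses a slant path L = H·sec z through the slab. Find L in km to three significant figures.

45.2 km

sec z = 1/cos 78.0° = 4.8097.
L = 9.40 × 4.8097 = 45.212 km.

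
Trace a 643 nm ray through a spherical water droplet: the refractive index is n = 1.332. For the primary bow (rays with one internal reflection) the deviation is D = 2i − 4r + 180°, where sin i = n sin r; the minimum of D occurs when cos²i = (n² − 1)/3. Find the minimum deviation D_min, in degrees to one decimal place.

137.8°

cos²i = (1.77422 − 1)/3 = 0.25807; i = arccos(0.50801) = 59.469°.
sin r = sin 59.469°/1.332 = 0.64666; r = 40.290°.
D_min = 2·59.469° − 4·40.290° + 180° = 137.776°.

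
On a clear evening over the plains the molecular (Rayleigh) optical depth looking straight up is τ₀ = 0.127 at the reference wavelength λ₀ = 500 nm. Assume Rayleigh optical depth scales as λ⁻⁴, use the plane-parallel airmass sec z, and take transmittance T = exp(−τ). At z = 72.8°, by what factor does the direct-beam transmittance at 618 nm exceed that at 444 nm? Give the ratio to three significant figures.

1.66

Airmass: sec 72.8° = 3.3817.
τ(618 nm) = 0.127 × (500/618)⁴ × 3.3817 = 0.127 × 0.4285 × 3.3817 = 0.1840.
τ(444 nm) = 0.127 × (500/444)⁴ × 3.3817 = 0.127 × 1.6082 × 3.3817 = 0.6907.
T(618)/T(444) = exp(τ_B − τ_A) = exp(0.5067) = 1.6598.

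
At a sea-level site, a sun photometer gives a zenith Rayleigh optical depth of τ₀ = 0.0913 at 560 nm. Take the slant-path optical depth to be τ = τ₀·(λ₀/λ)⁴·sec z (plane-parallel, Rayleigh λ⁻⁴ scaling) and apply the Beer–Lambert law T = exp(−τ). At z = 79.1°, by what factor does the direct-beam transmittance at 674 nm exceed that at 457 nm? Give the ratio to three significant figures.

2.36

Airmass: sec 79.1° = 5.2883.
τ(674 nm) = 0.0913 × (560/674)⁴ × 5.2883 = 0.0913 × 0.4766 × 5.2883 = 0.2301.
τ(457 nm) = 0.0913 × (560/457)⁴ × 5.2883 = 0.0913 × 2.2547 × 5.2883 = 1.0886.
T(674)/T(457) = exp(τ_B − τ_A) = exp(0.8585) = 2.3597.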